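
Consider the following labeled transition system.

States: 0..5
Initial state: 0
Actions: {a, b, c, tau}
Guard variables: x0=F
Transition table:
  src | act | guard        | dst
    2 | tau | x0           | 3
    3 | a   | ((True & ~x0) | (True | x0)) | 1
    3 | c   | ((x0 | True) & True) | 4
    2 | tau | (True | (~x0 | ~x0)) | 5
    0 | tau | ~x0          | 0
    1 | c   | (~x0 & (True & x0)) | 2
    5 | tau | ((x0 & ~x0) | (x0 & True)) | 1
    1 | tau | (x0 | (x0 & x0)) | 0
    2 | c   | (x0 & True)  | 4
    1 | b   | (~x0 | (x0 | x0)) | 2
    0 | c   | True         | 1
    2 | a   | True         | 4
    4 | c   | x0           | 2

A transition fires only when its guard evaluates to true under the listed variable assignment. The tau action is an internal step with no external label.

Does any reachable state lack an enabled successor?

R = {0,1,2,4,5}
  0: c→1  tau→0  [2 out]
  1: b→2  [1 out]
  2: a→4  tau→5  [2 out]
  4: ∅  [deadlock]
  5: ∅  [deadlock]
trace reaching 4: c·b·a

Answer: DEADLOCK at state 4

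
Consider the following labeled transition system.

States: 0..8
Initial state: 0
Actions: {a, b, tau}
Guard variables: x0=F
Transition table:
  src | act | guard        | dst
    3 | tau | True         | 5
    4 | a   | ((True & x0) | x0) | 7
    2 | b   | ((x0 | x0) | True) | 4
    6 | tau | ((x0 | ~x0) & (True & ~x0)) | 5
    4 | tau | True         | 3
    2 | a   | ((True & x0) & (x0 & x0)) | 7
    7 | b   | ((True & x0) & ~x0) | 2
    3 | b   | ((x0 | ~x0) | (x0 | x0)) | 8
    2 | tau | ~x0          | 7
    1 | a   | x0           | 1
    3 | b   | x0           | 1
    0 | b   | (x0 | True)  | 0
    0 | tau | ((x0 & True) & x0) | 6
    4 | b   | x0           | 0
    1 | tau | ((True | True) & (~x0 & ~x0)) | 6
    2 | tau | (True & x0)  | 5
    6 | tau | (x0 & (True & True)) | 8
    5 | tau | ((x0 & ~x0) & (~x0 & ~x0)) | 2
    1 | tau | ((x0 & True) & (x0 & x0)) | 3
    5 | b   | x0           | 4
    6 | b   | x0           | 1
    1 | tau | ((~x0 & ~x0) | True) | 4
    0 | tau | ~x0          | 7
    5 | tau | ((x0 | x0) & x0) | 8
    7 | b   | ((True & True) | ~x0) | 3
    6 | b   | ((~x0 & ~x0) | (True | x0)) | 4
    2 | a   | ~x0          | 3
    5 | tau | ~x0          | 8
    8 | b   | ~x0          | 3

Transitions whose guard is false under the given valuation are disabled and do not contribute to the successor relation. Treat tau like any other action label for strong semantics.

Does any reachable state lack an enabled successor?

Answer: DEADLOCK-FREE

Analysis:
R = {0,3,5,7,8}
  0: b→0  tau→7  [2 out]
  3: b→8  tau→5  [2 out]
  5: tau→8  [1 out]
  7: b→3  [1 out]
  8: b→3  [1 out]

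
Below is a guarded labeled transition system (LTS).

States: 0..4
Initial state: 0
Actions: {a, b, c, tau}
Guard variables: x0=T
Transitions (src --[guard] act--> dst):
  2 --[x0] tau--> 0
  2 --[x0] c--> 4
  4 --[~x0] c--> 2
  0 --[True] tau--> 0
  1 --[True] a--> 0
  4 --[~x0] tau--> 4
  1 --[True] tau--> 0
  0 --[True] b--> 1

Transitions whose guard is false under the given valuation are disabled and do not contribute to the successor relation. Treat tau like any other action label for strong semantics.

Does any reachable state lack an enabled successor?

Reachable = {0,1}
  0: b→1  tau→0  [2 out]
  1: a→0  tau→0  [2 out]

Answer: DEADLOCK-FREE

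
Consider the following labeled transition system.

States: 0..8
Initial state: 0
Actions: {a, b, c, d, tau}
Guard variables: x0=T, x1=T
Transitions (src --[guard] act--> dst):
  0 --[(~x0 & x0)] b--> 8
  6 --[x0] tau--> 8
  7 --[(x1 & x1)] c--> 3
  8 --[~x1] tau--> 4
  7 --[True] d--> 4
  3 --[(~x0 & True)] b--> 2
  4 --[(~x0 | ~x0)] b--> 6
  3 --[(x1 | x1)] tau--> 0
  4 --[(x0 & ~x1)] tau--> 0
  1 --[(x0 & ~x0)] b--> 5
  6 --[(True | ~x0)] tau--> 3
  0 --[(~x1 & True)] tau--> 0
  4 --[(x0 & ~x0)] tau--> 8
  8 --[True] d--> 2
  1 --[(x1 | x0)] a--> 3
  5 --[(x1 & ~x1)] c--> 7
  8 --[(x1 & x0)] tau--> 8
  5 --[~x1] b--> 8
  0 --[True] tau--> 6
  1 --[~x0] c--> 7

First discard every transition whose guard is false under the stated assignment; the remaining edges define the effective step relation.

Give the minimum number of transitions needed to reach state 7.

Layered search for 7:
  L0 = {0}
  L1 = {6}
  L2 = {3,8}
  L3 = {2}
7 never appears.

Answer: UNREACHABLE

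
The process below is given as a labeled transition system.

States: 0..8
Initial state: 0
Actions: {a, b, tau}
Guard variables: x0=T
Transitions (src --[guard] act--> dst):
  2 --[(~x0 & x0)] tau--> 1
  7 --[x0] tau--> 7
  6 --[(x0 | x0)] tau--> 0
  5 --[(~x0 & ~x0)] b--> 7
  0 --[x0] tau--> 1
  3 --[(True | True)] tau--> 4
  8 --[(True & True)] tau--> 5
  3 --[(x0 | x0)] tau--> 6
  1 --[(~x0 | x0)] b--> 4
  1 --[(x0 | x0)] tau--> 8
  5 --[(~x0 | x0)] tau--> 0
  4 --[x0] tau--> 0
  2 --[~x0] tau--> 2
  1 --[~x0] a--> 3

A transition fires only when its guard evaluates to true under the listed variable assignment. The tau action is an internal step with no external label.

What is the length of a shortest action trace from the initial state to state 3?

Answer: UNREACHABLE

Working:
Breadth-first toward 3:
  depth 0: {0}
  depth 1: {1}
  depth 2: {4,8}
  depth 3: {5}
3 never appears.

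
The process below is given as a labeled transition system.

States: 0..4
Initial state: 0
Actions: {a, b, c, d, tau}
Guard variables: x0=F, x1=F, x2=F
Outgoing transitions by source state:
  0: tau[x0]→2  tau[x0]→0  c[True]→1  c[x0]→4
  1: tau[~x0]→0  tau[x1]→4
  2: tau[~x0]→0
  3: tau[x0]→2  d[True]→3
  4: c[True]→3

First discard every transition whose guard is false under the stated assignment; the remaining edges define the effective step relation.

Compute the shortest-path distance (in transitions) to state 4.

Layered search for 4:
  L0 = {0}
  L1 = {1}
4 never appears.

Answer: UNREACHABLE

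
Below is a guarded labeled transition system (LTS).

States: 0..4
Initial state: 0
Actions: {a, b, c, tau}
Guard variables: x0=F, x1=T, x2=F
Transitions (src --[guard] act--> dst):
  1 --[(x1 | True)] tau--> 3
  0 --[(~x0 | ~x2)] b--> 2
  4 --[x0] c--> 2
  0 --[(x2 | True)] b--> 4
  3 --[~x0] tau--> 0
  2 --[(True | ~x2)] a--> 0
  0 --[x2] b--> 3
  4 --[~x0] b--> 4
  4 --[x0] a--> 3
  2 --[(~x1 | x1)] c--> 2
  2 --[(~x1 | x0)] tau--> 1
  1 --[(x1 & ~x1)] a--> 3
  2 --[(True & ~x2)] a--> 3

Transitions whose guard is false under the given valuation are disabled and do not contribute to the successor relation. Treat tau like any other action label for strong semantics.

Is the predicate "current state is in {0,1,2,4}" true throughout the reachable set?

Allowed set {0,1,2,4}
Reach set: {0,2,3,4}
  0: ok
  2: ok
  3: VIOLATES
  4: ok
reach 3 via b·a — violates

Answer: INVARIANT VIOLATED at state 3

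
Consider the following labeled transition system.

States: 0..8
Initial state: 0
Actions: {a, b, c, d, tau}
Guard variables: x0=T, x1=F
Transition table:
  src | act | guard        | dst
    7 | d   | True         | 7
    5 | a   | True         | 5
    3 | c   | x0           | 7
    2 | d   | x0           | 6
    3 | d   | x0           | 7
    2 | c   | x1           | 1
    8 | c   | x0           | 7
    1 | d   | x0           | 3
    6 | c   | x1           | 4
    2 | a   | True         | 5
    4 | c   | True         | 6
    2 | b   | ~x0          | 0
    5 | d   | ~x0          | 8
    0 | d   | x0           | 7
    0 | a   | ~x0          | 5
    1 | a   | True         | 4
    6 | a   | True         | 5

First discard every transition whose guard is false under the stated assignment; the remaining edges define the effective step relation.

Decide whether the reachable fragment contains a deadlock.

Answer: DEADLOCK-FREE

Working:
Reach set: {0,7}
  0: d→7  [1 exit(s)]
  7: d→7  [1 exit(s)]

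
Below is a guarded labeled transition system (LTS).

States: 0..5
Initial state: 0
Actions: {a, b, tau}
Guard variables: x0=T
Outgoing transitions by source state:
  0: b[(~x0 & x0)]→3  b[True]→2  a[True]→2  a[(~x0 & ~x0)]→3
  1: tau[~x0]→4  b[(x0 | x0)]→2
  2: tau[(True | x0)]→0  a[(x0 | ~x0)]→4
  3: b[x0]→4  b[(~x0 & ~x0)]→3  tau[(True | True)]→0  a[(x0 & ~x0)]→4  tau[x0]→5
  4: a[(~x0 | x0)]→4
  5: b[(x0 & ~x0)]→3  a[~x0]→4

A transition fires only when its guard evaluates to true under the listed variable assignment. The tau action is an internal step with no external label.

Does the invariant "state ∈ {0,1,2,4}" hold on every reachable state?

Inv-set: {0,1,2,4}
Reachable = {0,2,4}
  0: ok
  2: ok
  4: ok

Answer: INVARIANT HOLDS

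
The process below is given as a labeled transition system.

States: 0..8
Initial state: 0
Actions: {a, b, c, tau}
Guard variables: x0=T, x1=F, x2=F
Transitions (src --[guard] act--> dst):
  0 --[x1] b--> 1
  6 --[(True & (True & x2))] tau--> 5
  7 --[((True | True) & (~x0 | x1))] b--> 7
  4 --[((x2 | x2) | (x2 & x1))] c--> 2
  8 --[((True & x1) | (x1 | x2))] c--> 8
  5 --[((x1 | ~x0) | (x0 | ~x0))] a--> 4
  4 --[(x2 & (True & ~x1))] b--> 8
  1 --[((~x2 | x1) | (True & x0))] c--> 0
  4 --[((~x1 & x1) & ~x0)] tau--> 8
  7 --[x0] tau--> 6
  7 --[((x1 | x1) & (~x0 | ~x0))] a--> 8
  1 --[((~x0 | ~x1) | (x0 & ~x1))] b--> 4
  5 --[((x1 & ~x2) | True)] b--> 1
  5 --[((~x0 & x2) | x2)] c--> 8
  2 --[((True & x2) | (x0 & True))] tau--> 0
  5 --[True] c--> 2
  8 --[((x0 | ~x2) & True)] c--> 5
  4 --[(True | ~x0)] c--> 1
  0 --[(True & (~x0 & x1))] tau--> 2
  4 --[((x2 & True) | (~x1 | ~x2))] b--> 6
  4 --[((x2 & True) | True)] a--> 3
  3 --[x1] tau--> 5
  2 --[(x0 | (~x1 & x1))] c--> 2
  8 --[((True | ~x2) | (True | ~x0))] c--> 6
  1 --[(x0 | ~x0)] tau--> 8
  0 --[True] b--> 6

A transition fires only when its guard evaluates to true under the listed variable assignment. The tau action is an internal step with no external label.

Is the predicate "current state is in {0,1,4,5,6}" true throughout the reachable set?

Answer: INVARIANT HOLDS

Working:
Allowed set {0,1,4,5,6}
Reach set: {0,6}
  0: ✓
  6: ✓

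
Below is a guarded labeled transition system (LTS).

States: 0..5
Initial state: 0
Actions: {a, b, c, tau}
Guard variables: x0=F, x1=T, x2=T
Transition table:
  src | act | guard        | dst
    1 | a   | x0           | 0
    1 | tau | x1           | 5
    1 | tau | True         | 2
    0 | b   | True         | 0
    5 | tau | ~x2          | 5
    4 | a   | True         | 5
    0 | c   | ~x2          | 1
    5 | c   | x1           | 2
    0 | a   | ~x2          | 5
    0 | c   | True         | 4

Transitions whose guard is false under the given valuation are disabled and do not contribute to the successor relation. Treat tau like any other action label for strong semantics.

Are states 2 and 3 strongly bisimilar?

Refine partition for ~:
  round 0: {{0,1,2,3,4,5}}
  round 1: {{0},{1},{2,3},{4},{5}}
stable after 2 split(s): 5 block(s)
[2]={2,3}  [3]={2,3}

Answer: BISIMILAR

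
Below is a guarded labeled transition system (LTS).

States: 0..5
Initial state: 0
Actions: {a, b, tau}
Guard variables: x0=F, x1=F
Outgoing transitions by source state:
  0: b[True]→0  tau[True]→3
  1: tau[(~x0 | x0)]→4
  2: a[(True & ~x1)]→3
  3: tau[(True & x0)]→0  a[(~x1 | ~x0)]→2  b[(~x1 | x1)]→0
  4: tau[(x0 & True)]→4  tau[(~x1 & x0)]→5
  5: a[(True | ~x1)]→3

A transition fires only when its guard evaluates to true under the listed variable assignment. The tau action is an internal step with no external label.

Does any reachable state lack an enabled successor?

Reach set: {0,2,3}
  0: b→0  tau→3  [2 out]
  2: a→3  [1 out]
  3: a→2  b→0  [2 out]

Answer: DEADLOCK-FREE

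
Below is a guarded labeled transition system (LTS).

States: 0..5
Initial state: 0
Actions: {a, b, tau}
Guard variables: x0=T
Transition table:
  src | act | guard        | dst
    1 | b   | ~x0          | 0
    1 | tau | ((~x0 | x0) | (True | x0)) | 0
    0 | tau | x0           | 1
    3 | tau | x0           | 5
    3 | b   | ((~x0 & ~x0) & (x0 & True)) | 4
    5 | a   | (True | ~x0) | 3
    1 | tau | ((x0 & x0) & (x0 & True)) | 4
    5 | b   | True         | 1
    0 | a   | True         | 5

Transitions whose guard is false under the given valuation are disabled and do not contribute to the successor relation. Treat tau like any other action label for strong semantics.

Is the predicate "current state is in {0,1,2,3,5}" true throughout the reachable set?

Answer: INVARIANT VIOLATED at state 4

Working:
Allowed set {0,1,2,3,5}
Reach set: {0,1,3,4,5}
  0: ✓
  1: ✓
  3: ✓
  4: ✗ unsafe
  5: ✓
reach 4 via tau·tau — violates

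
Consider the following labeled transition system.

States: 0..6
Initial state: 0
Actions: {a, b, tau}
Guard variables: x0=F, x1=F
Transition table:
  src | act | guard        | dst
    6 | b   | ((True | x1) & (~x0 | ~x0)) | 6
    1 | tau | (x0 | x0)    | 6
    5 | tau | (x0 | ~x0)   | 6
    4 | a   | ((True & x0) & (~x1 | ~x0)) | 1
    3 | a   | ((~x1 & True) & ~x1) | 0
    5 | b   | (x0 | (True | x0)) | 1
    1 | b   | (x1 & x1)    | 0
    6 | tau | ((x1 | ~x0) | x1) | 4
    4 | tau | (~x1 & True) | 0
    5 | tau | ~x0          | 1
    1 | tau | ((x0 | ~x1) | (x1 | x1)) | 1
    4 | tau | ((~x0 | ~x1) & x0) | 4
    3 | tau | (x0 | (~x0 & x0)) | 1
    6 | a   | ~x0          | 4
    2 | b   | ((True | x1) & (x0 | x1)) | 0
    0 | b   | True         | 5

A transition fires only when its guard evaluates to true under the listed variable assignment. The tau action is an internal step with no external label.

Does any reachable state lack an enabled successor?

R = {0,1,4,5,6}
  0: b→5  [1 exit(s)]
  1: tau→1  [1 exit(s)]
  4: tau→0  [1 exit(s)]
  5: b→1  tau→1  tau→6  [3 exit(s)]
  6: a→4  b→6  tau→4  [3 exit(s)]

Answer: DEADLOCK-FREE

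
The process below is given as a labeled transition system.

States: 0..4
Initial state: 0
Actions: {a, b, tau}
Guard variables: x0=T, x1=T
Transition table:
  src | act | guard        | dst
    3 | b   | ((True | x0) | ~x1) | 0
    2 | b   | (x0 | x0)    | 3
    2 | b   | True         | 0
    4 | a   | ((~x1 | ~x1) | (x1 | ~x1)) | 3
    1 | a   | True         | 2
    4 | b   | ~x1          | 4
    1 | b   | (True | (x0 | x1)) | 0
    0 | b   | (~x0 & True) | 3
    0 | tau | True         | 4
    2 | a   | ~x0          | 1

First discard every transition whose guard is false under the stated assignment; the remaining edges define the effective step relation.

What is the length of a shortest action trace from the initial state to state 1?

Layered search for 1:
  Layer 0: {0}
  Layer 1: {4}
  Layer 2: {3}
1 never appears.

Answer: UNREACHABLE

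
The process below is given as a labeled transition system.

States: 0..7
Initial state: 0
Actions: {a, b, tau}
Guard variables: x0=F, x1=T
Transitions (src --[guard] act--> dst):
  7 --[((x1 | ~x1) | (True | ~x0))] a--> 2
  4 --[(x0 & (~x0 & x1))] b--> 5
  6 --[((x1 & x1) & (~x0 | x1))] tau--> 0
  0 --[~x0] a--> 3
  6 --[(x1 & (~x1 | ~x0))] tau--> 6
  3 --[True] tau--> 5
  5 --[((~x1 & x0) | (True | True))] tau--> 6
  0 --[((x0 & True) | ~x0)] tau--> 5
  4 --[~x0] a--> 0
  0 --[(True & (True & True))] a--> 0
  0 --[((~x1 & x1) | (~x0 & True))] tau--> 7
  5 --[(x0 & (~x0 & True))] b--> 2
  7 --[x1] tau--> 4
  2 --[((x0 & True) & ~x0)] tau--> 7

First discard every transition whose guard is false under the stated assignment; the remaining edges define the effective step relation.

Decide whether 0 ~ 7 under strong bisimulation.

Refine partition for ~:
  π0 = {{0,1,2,3,4,5,6,7}}
  π1 = {{0,7},{1,2},{3,5,6},{4}}
  π2 = {{0},{1,2},{3,5},{4},{6},{7}}
  π3 = {{0},{1,2},{3},{4},{5},{6},{7}}
stable after 4 split(s): 7 block(s)
[0]={0}  [7]={7}

Answer: NOT BISIMILAR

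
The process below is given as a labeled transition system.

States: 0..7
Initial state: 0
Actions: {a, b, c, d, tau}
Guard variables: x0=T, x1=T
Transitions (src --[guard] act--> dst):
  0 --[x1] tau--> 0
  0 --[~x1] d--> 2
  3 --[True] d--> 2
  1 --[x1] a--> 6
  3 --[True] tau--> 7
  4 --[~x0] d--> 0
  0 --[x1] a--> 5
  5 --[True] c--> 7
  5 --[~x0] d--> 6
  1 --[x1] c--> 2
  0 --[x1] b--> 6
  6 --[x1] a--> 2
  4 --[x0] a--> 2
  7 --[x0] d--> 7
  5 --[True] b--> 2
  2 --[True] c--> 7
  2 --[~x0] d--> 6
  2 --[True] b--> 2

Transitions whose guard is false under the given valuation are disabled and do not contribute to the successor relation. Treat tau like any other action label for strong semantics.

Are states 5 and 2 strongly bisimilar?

Refine partition for ~:
  round 0: {{0,1,2,3,4,5,6,7}}
  round 1: {{0},{1},{2,5},{3},{4,6},{7}}
stable after 2 split(s): 6 block(s)
class of 5: {2,5}; class of 2: {2,5}

Answer: BISIMILAR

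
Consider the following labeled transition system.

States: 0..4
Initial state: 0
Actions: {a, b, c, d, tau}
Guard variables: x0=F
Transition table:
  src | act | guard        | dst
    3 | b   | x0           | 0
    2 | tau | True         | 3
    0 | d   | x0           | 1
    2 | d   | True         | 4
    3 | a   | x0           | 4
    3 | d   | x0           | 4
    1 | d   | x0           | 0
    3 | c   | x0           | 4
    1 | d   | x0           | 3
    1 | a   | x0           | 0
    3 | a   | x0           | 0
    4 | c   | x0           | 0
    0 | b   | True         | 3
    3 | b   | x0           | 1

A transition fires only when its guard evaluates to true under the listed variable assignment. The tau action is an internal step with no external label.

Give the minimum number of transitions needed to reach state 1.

Answer: UNREACHABLE

Trace:
Layered search for 1:
  L0 = {0}
  L1 = {3}
1 never appears.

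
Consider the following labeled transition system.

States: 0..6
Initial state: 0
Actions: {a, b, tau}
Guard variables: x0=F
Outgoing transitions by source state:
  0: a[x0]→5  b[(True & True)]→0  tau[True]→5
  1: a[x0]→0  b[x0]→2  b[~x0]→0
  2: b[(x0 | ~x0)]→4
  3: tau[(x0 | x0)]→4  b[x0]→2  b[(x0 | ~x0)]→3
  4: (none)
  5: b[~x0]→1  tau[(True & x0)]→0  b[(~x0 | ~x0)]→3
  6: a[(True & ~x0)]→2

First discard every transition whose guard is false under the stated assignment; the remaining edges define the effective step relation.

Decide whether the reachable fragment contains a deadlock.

R = {0,1,3,5}
  0: b→0  tau→5  [2 out]
  1: b→0  [1 out]
  3: b→3  [1 out]
  5: b→1  b→3  [2 out]

Answer: DEADLOCK-FREE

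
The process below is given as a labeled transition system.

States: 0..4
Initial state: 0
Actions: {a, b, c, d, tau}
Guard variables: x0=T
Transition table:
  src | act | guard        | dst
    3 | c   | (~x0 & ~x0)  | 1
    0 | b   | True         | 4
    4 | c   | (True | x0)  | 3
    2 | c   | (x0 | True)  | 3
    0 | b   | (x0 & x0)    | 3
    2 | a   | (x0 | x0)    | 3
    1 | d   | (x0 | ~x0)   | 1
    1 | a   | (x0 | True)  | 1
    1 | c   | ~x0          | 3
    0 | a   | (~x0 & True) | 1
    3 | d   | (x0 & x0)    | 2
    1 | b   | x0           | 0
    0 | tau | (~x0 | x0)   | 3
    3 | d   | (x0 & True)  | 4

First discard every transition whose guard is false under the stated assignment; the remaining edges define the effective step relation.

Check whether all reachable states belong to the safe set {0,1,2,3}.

Allowed set {0,1,2,3}
Reach set: {0,2,3,4}
  0: safe
  2: safe
  3: safe
  4: ✗ unsafe
counterexample path to 4: b

Answer: INVARIANT VIOLATED at state 4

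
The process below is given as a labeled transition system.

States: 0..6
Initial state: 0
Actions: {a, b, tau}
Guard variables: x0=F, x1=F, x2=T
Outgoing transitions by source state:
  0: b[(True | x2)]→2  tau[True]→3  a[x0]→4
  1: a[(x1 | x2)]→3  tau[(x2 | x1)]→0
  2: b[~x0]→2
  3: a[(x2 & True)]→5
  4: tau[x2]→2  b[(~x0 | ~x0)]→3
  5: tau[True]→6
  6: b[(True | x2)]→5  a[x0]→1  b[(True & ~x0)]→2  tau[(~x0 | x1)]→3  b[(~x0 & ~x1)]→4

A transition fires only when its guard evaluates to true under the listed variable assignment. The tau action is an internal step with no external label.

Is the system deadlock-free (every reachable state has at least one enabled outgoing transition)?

Answer: DEADLOCK-FREE

Working:
R = {0,2,3,4,5,6}
  0: b→2  tau→3  [2 exit(s)]
  2: b→2  [1 exit(s)]
  3: a→5  [1 exit(s)]
  4: b→3  tau→2  [2 exit(s)]
  5: tau→6  [1 exit(s)]
  6: b→2  b→4  b→5  tau→3  [4 exit(s)]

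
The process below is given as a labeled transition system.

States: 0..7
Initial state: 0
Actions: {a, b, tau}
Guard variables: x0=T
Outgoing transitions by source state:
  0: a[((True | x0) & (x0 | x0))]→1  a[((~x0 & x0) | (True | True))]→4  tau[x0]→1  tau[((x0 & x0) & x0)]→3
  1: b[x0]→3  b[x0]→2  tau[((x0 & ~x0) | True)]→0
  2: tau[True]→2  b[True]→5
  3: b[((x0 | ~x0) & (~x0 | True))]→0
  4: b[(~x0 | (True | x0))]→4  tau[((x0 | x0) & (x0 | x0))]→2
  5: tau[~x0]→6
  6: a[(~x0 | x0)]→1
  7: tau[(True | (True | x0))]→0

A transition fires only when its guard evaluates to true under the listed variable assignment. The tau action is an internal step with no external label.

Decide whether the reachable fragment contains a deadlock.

Answer: DEADLOCK at state 5

Working:
Reachable = {0,1,2,3,4,5}
  0: a→1  a→4  tau→1  tau→3  [deg 4]
  1: b→2  b→3  tau→0  [deg 3]
  2: b→5  tau→2  [deg 2]
  3: b→0  [deg 1]
  4: b→4  tau→2  [deg 2]
  5: ∅  [no exit]
trace reaching 5: a·b·b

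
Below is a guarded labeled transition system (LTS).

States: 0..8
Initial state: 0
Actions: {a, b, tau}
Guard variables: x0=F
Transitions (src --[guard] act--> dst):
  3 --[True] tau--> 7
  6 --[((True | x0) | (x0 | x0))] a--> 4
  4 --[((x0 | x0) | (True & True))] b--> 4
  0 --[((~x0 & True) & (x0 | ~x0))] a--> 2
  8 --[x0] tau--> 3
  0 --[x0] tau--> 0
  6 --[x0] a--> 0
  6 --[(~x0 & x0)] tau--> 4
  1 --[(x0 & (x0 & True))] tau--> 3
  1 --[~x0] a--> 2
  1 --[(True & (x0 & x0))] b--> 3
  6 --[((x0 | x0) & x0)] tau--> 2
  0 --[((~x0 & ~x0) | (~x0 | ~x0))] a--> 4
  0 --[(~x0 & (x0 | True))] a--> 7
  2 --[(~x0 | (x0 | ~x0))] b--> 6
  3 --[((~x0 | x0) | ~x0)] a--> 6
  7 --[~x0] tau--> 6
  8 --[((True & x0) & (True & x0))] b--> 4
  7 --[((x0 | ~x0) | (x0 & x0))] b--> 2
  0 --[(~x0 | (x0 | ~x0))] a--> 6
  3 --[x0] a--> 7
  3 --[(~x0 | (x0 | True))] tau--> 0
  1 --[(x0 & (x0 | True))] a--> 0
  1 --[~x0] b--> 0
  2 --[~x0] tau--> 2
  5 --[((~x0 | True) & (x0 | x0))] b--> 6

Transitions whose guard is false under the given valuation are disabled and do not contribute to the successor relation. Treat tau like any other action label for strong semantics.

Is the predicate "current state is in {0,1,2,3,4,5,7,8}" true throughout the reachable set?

Safe = {0,1,2,3,4,5,7,8}
R = {0,2,4,6,7}
  0: ok
  2: ok
  4: ok
  6: outside
  7: ok
counterexample path to 6: a

Answer: INVARIANT VIOLATED at state 6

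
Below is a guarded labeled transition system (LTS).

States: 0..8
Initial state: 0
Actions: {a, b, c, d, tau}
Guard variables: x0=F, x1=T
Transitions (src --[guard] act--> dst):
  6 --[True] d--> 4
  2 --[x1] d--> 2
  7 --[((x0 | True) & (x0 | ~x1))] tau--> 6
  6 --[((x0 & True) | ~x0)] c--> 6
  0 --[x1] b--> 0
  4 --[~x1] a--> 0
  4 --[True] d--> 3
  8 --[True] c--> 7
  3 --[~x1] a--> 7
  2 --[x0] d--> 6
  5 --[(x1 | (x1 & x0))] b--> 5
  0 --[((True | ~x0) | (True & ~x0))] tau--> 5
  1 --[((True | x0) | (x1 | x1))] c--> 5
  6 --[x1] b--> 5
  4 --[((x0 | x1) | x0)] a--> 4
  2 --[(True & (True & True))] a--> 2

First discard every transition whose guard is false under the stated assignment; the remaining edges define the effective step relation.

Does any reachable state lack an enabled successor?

Reach set: {0,5}
  0: b→0  tau→5  [2 exit(s)]
  5: b→5  [1 exit(s)]

Answer: DEADLOCK-FREE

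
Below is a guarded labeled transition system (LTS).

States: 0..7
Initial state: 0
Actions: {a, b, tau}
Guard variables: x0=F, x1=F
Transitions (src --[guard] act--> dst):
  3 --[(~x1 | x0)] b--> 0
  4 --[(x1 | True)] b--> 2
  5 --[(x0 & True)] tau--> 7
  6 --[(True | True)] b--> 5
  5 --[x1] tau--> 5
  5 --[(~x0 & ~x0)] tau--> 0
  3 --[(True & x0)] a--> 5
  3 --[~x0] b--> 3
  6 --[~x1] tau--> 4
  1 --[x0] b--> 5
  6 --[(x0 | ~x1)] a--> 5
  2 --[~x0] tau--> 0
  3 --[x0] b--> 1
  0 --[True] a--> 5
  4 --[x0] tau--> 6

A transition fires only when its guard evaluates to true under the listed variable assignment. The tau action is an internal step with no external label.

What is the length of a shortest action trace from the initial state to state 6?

Breadth-first toward 6:
  L0 = {0}
  L1 = {5}
6 never appears.

Answer: UNREACHABLE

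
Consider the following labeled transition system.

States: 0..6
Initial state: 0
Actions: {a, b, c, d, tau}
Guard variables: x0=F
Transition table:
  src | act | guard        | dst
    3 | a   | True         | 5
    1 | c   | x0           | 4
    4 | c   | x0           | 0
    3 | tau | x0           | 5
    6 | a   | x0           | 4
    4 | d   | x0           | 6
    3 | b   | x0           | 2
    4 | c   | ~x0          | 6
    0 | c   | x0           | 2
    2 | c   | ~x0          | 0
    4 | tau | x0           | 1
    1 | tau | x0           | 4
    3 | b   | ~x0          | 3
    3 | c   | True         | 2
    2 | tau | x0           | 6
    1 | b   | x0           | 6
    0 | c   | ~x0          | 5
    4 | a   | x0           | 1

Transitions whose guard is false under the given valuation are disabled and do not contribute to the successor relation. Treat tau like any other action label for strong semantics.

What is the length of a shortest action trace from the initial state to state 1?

BFS to 1:
  Layer 0: {0}
  Layer 1: {5}
1 never appears.

Answer: UNREACHABLE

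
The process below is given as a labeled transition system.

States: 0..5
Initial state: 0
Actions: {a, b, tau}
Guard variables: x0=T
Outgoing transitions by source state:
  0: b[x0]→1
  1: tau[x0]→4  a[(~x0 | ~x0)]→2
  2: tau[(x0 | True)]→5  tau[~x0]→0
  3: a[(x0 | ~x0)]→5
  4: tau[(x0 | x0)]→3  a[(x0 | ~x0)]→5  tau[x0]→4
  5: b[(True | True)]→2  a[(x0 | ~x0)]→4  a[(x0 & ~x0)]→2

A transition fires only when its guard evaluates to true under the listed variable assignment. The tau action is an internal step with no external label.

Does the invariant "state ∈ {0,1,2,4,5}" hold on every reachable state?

Safe = {0,1,2,4,5}
Reach set: {0,1,2,3,4,5}
  0: safe
  1: safe
  2: safe
  3: outside
  4: safe
  5: safe
witness against invariant: b·tau·tau → 3

Answer: INVARIANT VIOLATED at state 3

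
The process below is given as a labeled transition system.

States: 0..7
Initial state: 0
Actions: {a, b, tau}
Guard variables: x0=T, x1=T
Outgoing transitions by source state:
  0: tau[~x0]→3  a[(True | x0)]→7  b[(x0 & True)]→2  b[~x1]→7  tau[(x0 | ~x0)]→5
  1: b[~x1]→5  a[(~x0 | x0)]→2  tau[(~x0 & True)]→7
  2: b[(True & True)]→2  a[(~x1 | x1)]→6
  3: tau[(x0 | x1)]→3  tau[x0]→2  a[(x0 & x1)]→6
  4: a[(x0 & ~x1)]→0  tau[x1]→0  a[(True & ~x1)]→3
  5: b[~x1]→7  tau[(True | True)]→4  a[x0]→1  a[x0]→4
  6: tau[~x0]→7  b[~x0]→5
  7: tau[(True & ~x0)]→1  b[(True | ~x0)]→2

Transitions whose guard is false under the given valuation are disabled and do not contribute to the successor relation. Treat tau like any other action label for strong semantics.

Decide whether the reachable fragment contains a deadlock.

Answer: DEADLOCK at state 6

Working:
R = {0,1,2,4,5,6,7}
  0: a→7  b→2  tau→5  [3 exit(s)]
  1: a→2  [1 exit(s)]
  2: a→6  b→2  [2 exit(s)]
  4: tau→0  [1 exit(s)]
  5: a→1  a→4  tau→4  [3 exit(s)]
  6: ∅  [deadlock]
  7: b→2  [1 exit(s)]
trace reaching 6: b·a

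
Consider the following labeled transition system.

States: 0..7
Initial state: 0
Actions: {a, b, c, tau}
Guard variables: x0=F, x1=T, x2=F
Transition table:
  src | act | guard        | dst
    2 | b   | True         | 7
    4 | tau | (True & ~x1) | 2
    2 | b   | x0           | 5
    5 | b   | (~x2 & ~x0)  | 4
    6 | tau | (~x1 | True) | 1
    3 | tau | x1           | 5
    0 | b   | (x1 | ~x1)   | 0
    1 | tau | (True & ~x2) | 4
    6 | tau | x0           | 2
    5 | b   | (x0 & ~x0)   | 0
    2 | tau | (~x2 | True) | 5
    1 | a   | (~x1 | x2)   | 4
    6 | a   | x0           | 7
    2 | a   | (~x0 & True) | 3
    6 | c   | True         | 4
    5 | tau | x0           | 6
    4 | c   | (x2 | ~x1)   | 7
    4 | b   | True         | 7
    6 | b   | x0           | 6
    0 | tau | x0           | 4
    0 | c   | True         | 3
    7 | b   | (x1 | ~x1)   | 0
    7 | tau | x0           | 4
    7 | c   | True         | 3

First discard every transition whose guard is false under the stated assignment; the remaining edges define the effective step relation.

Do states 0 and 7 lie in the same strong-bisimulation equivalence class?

Refine partition for ~:
  round 0: {{0,1,2,3,4,5,6,7}}
  round 1: {{0,7},{1,3},{2},{4,5},{6}}
  round 2: {{0,7},{1,3},{2},{4},{5},{6}}
  round 3: {{0,7},{1},{2},{3},{4},{5},{6}}
stable after 4 split(s): 7 block(s)
class of 0: {0,7}; class of 7: {0,7}

Answer: BISIMILAR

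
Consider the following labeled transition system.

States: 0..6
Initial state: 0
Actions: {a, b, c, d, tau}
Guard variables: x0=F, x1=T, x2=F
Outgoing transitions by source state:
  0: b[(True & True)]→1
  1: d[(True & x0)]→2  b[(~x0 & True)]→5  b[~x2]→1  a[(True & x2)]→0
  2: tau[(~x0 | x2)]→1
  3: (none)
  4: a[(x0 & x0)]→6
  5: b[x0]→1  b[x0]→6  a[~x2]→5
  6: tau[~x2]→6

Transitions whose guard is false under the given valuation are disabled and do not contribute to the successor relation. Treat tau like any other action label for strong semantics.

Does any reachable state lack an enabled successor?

Answer: DEADLOCK-FREE

Trace:
R = {0,1,5}
  0: b→1  [1 out]
  1: b→1  b→5  [2 out]
  5: a→5  [1 out]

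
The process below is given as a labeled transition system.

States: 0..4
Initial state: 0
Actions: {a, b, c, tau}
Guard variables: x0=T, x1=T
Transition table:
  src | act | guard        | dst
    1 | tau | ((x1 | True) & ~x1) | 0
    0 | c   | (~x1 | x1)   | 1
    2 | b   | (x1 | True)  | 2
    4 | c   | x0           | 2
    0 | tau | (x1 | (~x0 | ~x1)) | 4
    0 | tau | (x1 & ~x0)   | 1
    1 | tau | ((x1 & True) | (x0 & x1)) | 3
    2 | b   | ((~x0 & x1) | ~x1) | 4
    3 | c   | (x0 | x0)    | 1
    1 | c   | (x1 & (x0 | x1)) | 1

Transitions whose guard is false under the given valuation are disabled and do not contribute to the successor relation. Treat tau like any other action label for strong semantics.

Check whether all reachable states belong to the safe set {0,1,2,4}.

Inv-set: {0,1,2,4}
Reachable = {0,1,2,3,4}
  0: ✓
  1: ✓
  2: ✓
  3: outside
  4: ✓
counterexample path to 3: c·tau

Answer: INVARIANT VIOLATED at state 3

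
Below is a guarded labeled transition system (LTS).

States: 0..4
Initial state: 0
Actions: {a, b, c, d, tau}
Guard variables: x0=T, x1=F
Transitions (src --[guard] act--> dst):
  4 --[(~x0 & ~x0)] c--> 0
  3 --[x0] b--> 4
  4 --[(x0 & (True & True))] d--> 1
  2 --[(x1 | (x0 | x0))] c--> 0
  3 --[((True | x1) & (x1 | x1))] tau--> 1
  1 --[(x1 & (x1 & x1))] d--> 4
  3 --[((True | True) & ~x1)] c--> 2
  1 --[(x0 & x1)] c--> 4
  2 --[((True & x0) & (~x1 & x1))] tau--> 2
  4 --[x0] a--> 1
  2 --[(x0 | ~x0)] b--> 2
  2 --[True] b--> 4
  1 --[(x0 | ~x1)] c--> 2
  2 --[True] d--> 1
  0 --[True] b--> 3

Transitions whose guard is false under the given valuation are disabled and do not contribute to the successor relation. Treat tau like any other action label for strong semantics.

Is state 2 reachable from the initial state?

Guard filter leaves 10 enabled edge(s).
Layer 0: {0}
Layer 1: {3}  total {0,3}
Layer 2: {2,4}  total {0,2,3,4}
Layer 3: {1}  total {0,1,2,3,4}
Reachable = {0,1,2,3,4}
Path to 2: b·c

Answer: REACHABLE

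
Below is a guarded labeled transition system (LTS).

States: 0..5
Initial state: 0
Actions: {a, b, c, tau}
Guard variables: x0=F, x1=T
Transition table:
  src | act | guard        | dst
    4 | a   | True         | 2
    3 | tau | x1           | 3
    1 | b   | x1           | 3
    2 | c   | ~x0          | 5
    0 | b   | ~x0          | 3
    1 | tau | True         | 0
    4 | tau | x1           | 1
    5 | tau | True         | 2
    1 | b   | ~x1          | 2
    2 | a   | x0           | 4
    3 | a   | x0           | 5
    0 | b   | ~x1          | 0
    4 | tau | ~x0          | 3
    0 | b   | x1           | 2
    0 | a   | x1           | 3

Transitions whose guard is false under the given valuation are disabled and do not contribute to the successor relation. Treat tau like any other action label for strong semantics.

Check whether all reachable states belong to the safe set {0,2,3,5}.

Answer: INVARIANT HOLDS

Working:
Allowed set {0,2,3,5}
Reachable = {0,2,3,5}
  0: safe
  2: safe
  3: safe
  5: safe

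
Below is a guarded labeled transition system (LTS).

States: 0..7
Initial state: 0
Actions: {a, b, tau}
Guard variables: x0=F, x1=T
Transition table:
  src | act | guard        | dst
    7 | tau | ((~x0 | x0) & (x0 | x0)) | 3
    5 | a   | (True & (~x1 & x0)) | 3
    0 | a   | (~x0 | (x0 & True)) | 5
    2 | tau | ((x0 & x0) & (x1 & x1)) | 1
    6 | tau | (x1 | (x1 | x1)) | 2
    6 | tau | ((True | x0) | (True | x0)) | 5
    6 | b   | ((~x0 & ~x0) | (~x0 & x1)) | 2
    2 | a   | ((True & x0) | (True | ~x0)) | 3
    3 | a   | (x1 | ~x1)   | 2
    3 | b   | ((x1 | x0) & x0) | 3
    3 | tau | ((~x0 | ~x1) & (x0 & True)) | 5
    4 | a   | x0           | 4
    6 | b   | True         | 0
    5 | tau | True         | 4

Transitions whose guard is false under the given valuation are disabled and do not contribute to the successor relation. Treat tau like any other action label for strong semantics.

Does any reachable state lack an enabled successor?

Answer: DEADLOCK at state 4

Working:
Reach set: {0,4,5}
  0: a→5  [1 exit(s)]
  4: ∅  [no exit]
  5: tau→4  [1 exit(s)]
witness 4: a·tau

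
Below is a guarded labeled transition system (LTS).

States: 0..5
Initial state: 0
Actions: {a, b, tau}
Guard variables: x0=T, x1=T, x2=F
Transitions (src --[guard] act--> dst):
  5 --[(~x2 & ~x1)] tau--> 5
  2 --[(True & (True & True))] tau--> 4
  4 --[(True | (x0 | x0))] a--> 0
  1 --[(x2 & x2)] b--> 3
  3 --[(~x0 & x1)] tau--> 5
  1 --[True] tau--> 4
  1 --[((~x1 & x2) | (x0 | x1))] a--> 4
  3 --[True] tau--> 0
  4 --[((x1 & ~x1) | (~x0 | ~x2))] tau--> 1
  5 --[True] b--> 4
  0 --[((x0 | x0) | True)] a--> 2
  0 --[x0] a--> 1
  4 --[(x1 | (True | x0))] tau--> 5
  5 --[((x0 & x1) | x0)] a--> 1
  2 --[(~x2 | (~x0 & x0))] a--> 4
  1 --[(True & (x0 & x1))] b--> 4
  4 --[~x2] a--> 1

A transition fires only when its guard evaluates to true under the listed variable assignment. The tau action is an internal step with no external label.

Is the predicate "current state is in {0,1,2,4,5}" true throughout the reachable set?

Answer: INVARIANT HOLDS

Analysis:
Allowed set {0,1,2,4,5}
R = {0,1,2,4,5}
  0: safe
  1: safe
  2: safe
  4: safe
  5: safe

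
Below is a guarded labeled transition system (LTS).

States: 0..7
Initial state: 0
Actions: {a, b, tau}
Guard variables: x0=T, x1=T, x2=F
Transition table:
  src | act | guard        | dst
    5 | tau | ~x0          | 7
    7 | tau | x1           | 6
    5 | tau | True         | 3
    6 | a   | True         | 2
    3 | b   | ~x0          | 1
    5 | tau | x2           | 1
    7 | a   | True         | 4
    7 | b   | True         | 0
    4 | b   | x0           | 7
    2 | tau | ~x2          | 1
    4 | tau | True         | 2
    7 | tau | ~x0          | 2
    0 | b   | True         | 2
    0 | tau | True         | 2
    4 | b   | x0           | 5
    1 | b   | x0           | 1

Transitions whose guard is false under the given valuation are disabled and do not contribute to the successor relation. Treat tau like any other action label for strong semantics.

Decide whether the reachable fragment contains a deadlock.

Answer: DEADLOCK-FREE

Working:
Reach set: {0,1,2}
  0: b→2  tau→2  [deg 2]
  1: b→1  [deg 1]
  2: tau→1  [deg 1]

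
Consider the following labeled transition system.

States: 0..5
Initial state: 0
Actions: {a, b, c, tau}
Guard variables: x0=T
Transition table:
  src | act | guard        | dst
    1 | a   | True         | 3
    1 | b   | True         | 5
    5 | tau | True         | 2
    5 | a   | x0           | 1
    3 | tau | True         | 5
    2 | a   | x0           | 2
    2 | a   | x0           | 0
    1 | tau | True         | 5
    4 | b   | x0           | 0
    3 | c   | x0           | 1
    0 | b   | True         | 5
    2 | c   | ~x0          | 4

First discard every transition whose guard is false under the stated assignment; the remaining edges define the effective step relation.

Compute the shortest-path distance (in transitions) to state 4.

Answer: UNREACHABLE

Working:
Layered search for 4:
  L0 = {0}
  L1 = {5}
  L2 = {1,2}
  L3 = {3}
4 never appears.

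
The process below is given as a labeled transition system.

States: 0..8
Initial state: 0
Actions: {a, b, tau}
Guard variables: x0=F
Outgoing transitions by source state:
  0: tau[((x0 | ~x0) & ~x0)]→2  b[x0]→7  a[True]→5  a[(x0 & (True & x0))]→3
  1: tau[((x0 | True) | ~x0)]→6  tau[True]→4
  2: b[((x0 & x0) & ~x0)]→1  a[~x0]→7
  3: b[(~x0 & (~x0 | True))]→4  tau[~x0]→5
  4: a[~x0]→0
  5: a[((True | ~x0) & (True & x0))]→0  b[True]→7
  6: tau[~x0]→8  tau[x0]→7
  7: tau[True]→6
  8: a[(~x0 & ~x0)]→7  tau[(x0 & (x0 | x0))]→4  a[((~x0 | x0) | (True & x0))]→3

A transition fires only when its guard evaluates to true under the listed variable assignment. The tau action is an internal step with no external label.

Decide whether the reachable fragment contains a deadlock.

R = {0,2,3,4,5,6,7,8}
  0: a→5  tau→2  [2 exit(s)]
  2: a→7  [1 exit(s)]
  3: b→4  tau→5  [2 exit(s)]
  4: a→0  [1 exit(s)]
  5: b→7  [1 exit(s)]
  6: tau→8  [1 exit(s)]
  7: tau→6  [1 exit(s)]
  8: a→3  a→7  [2 exit(s)]

Answer: DEADLOCK-FREE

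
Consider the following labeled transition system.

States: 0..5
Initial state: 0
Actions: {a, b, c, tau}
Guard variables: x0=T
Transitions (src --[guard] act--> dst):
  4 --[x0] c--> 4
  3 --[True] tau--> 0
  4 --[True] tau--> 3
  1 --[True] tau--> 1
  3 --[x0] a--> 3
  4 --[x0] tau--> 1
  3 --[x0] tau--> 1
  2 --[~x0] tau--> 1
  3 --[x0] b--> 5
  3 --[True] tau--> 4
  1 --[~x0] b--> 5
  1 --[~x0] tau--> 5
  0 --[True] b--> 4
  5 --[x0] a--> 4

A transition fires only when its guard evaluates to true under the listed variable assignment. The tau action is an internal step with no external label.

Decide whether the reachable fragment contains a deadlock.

Answer: DEADLOCK-FREE

Working:
R = {0,1,3,4,5}
  0: b→4  [1 out]
  1: tau→1  [1 out]
  3: a→3  b→5  tau→0  tau→1  tau→4  [5 out]
  4: c→4  tau→1  tau→3  [3 out]
  5: a→4  [1 out]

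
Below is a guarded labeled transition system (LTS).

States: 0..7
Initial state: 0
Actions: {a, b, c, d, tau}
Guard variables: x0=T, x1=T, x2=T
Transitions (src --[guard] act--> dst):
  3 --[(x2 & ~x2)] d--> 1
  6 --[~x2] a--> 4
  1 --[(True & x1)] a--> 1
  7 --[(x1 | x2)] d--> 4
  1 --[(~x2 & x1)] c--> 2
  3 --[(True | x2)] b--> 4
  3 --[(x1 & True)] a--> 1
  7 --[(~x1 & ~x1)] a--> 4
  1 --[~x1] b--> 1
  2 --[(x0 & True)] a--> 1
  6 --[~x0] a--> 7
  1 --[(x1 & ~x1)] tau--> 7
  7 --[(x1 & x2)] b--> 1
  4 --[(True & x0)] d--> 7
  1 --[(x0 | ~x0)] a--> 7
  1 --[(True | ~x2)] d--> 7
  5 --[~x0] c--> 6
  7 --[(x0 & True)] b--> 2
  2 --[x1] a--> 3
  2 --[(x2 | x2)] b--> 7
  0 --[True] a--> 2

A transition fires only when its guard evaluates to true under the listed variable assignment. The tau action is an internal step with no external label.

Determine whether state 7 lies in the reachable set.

13 transition(s) survive guard evaluation.
depth 0: {0}
depth 1: {2}  total {0,2}
depth 2: {1,3,7}  total {0,1,2,3,7}
depth 3: {4}  total {0,1,2,3,4,7}
Reachable = {0,1,2,3,4,7}
trace reaching 7: a·b

Answer: REACHABLE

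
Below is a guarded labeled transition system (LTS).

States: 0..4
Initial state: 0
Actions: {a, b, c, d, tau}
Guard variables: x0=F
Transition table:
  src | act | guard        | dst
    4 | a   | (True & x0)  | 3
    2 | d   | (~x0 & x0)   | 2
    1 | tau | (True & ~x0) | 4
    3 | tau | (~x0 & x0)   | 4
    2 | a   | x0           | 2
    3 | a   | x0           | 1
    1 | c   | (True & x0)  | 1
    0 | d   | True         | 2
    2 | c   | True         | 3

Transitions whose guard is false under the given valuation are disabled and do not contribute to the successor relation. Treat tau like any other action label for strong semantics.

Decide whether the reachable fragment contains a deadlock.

R = {0,2,3}
  0: d→2  [1 out]
  2: c→3  [1 out]
  3: ∅  [STUCK]
Path to 3: d·c

Answer: DEADLOCK at state 3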